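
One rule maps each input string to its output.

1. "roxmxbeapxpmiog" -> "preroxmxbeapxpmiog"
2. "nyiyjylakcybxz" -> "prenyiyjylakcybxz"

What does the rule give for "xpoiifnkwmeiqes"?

prexpoiifnkwmeiqes

The pattern: prepend "pre".
Applying that to "xpoiifnkwmeiqes" gives "prexpoiifnkwmeiqes".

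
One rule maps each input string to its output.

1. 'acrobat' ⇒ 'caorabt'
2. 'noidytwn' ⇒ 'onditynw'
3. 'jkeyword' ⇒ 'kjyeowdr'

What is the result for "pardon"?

apdrno

The pattern: swap each adjacent pair of characters (1↔2, 3↔4, ...).
For "pardon" the result is "apdrno".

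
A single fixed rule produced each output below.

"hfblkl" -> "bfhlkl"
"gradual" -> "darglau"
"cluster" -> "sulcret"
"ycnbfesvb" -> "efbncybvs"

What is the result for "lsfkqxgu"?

qkfslugx

Rule — reverse the string, then move the first 3 characters to the end (rotate left by 3).
Starting from "lsfkqxgu": after the first operation, "ugxqkfsl"; after the second, "qkfslugx".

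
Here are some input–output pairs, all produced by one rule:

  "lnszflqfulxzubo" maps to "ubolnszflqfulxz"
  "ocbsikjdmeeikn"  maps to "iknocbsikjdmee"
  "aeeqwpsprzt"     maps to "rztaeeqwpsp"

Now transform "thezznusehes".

hesthezznuse

The pattern: move the last 3 characters to the front (rotate right by 3).
So "thezznusehes" becomes "hesthezznuse".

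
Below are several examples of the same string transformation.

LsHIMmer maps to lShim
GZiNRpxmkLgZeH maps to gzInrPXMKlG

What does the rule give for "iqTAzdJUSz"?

In each case the input is transformed by: delete the last 3 characters, then flip the case of every letter.
So "iqTAzdJUSz" becomes "IQtaZDj".
(Check on "LsHIMmer": → "LsHIM" → "lShim" ✓)

IQtaZDj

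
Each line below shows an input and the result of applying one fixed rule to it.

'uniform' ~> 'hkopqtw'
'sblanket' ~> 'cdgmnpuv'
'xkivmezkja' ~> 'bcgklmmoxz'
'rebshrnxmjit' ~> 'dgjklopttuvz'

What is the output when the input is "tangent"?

cgippvv

The transformation: shift every letter 2 places forward in the alphabet (wrapping around), then sort the characters into alphabetical order.
"tangent" → "vcpigpv" → "cgippvv".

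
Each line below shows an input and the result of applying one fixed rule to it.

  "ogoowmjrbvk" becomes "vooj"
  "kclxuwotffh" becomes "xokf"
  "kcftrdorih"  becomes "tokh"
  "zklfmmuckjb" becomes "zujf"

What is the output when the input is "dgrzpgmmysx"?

The pattern: keep one character in every 3, starting at position 1 (positions 1st, 4th, 7th, ...), then sort the characters into reverse alphabetical order.
Applying that to "dgrzpgmmysx" gives "zsmd".

zsmd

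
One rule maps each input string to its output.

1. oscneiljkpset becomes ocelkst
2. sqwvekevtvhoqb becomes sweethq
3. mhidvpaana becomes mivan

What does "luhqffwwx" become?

lhfwx

In each case the input is transformed by: keep every other character starting from the first (positions 1st, 3rd, 5th, ...).
Applying that to "luhqffwwx" gives "lhfwx".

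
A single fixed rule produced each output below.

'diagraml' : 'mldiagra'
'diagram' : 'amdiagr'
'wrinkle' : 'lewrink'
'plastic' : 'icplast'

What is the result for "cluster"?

erclust

The pattern: move the last 2 characters to the front (rotate right by 2).
"cluster" → "erclust".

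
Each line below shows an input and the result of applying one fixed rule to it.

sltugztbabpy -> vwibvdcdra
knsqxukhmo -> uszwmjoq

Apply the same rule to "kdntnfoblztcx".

pvphqdnbvez

The rule is to delete the first 2 characters, then shift every letter 2 places forward in the alphabet (wrapping around).
"kdntnfoblztcx" → "ntnfoblztcx" → "pvphqdnbvez".
(Check on "sltugztbabpy": → "tugztbabpy" → "vwibvdcdra" ✓)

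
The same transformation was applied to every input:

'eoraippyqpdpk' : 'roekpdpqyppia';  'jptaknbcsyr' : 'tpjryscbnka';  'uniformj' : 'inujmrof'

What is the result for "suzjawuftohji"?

What's happening: reverse the string, then move the last 3 characters to the front (rotate right by 3).
Working it through for "suzjawuftohji": intermediate "ijhotfuwajzus", final "zusijhotfuwaj".

zusijhotfuwaj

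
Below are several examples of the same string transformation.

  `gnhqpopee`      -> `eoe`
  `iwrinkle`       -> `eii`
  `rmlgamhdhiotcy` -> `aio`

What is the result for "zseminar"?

eia

The pattern: swap the first and last characters, then keep only the vowels.
On "zseminar" that produces "eia".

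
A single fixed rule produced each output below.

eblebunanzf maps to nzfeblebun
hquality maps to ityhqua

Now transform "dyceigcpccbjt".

In each case the input is transformed by: move the last 3 characters to the front (rotate right by 3), then delete the last character.
Working it through for "dyceigcpccbjt": intermediate "bjtdyceigcpcc", final "bjtdyceigcpc".

bjtdyceigcpc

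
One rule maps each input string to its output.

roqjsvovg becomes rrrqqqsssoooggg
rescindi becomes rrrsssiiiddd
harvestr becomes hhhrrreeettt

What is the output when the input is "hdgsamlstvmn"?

hhhgggaaallltttmmm

What's happening: keep every other character starting from the first (positions 1st, 3rd, 5th, ...), then repeat every character 3 times.
Starting from "hdgsamlstvmn": after the first operation, "hgaltm"; after the second, "hhhgggaaallltttmmm".
(Check on "harvestr": → "hret" → "hhhrrreeettt" ✓)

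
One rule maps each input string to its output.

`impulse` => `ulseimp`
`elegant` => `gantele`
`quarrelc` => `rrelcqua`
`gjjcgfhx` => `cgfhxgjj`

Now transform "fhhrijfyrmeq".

In each case the input is transformed by: move the first 3 characters to the end (rotate left by 3).
"fhhrijfyrmeq" → "rijfyrmeqfhh".

rijfyrmeqfhh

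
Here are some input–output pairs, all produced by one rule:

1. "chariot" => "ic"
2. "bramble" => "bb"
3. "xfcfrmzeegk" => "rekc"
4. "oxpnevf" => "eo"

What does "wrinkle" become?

Rule — move the first 3 characters to the end (rotate left by 3), then keep one character in every 3, starting at position 2 (positions 2nd, 5th, 8th, ...).
"wrinkle" → "nklewri" → "kw".
(Check on "bramble": → "mblebra" → "bb" ✓)

kw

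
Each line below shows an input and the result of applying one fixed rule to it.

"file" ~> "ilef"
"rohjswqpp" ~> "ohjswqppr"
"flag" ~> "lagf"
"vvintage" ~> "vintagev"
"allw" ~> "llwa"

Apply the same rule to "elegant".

The transformation: move the first character to the end.
Doing the same to "elegant": "legante".

legante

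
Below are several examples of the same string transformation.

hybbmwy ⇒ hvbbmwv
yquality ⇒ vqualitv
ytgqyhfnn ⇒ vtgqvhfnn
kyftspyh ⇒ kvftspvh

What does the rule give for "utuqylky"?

The pattern: replace every "y" with "v".
Doing the same to "utuqylky": "utuqvlkv".

utuqvlkv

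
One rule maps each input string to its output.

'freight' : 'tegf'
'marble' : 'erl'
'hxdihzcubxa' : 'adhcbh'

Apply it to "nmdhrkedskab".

Looking at the pairs, the operation is to swap the first and last characters, then keep every other character starting from the first (positions 1st, 3rd, 5th, ...).
Working it through for "nmdhrkedskab": intermediate "bmdhrkedskan", final "bdresa".
(Check on "freight": → "treighf" → "tegf" ✓)

bdresa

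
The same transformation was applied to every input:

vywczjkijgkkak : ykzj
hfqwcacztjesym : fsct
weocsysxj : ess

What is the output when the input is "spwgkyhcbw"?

Each output is the input with this applied: take characters alternately from the front and the back (1st, last, 2nd, 2nd-last, ...), then keep one character in every 3, starting at position 3 (positions 3rd, 6th, 9th, ...).
On "spwgkyhcbw": the first step gives "swpbwcghky", and the second then gives "pck".

pck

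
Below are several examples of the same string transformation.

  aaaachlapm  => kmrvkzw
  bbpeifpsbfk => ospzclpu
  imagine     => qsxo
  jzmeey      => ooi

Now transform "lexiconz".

In each case the input is transformed by: shift every letter 10 places forward in the alphabet (wrapping around), then delete the first 3 characters.
Starting from "lexiconz": after the first operation, "vohsmyxj"; after the second, "smyxj".

smyxj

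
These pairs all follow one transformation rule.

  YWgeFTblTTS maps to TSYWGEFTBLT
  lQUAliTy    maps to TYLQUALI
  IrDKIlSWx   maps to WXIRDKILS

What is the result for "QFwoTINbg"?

BGQFWOTIN

The rule is to move the last 2 characters to the front (rotate right by 2), then convert every letter to uppercase.
On "QFwoTINbg": the first step gives "bgQFwoTIN", and the second then gives "BGQFWOTIN".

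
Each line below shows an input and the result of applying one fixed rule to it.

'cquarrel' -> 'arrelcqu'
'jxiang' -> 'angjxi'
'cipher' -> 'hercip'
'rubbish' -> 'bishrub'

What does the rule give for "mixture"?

Rule — move the first 3 characters to the end (rotate left by 3).
So "mixture" becomes "turemix".

turemix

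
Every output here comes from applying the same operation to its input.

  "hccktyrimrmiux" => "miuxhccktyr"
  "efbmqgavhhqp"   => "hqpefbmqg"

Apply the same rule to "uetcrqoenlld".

llduetcrq

The rule is to swap the front and back halves of the string, then delete the first 3 characters.
"uetcrqoenlld" → "oenllduetcrq" → "llduetcrq".
(Check on "hccktyrimrmiux": → "imrmiuxhccktyr" → "miuxhccktyr" ✓)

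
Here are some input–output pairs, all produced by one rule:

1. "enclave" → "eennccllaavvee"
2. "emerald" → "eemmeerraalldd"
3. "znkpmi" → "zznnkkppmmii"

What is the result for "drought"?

ddrroouugghhtt

What's happening: double every character.
Applying that to "drought" gives "ddrroouugghhtt".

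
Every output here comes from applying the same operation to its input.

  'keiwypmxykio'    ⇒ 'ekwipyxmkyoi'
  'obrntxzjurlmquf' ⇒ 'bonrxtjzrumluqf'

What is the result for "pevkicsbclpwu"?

epkvcibslcwpu

Looking at the pairs, the operation is to swap each adjacent pair of characters (1↔2, 3↔4, ...).
Doing the same to "pevkicsbclpwu": "epkvcibslcwpu".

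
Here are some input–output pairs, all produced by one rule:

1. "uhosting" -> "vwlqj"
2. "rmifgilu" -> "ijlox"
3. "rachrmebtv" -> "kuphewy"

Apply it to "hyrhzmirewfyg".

kcpluhzibj

In each case the input is transformed by: delete the first 3 characters, then shift every letter 3 places forward in the alphabet (wrapping around).
For "hyrhzmirewfyg" the result is "kcpluhzibj".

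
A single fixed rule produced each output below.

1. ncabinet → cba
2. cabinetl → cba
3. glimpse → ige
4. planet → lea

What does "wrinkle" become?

kie

Rule — sort the characters into reverse alphabetical order, then keep only the last 3 characters.
So "wrinkle" becomes "kie".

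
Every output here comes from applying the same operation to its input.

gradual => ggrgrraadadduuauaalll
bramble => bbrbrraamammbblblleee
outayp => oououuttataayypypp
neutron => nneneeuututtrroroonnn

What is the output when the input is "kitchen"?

kkikiittctcchheheennn

Rule — repeat every character 3 times, then swap each adjacent pair of characters (1↔2, 3↔4, ...).
Applying both steps to "kitchen": "kkkiiitttccchhheeennn", then "kkikiittctcchheheennn".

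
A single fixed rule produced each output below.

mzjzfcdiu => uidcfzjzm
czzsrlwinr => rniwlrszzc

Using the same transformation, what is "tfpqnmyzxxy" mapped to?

yxxzymnqpft

What's happening: reverse the string.
"tfpqnmyzxxy" → "yxxzymnqpft".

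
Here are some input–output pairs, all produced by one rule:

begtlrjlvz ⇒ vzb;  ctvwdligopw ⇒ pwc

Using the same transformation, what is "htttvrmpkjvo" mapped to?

The transformation: move the first character to the end, then keep only the last 3 characters.
On "htttvrmpkjvo": the first step gives "tttvrmpkjvoh", and the second then gives "voh".

voh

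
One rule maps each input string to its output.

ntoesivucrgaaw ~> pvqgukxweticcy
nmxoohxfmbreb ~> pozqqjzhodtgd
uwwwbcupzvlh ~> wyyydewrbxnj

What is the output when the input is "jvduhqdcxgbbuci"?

lxfwjsfeziddwek

Rule — shift every letter 2 places forward in the alphabet (wrapping around).
Doing the same to "jvduhqdcxgbbuci": "lxfwjsfeziddwek".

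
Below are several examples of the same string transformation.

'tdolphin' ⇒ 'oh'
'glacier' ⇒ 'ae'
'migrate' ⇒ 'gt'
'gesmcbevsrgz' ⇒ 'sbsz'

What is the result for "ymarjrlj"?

The pattern: keep one character in every 3, starting at position 3 (positions 3rd, 6th, 9th, ...).
So "ymarjrlj" becomes "ar".

ar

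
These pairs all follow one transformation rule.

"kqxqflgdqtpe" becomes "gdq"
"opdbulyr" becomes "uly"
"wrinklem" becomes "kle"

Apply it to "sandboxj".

What's happening: swap the front and back halves of the string, then keep only the first 3 characters.
For "sandboxj", step one produces "boxjsand"; step two turns that into "box".

box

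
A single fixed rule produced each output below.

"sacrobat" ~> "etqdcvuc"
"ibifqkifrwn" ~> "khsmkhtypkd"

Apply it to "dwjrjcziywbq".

Rule — shift every letter 2 places forward in the alphabet (wrapping around), then move the first 2 characters to the end (rotate left by 2).
Doing the same to "dwjrjcziywbq": "ltlebkaydsfy".
(Check on "ibifqkifrwn": → "kdkhsmkhtyp" → "khsmkhtypkd" ✓)

ltlebkaydsfy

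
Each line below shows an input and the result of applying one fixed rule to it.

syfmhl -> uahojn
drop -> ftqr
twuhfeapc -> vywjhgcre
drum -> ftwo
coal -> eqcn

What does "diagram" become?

fkcitco

Rule — shift every letter 2 places forward in the alphabet (wrapping around).
For "diagram" the result is "fkcitco".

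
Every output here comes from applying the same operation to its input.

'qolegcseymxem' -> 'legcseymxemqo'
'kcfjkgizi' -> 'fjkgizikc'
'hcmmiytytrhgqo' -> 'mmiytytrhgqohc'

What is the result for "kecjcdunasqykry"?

cjcdunasqykryke

In each case the input is transformed by: move the first 2 characters to the end (rotate left by 2).
"kecjcdunasqykry" → "cjcdunasqykryke".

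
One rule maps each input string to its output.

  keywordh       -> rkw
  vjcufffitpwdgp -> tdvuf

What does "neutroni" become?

ont

Looking at the pairs, the operation is to swap the front and back halves of the string, then keep one character in every 3, starting at position 2 (positions 2nd, 5th, 8th, ...).
For "neutroni", step one produces "ronineut"; step two turns that into "ont".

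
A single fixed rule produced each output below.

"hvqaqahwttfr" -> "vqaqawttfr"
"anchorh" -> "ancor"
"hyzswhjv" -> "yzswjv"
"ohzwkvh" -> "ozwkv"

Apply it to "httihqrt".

Rule — remove every "h".
On "httihqrt" that produces "ttiqrt".

ttiqrt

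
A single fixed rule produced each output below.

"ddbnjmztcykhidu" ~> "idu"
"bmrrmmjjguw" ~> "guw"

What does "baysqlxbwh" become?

bwh

Looking at the pairs, the operation is to keep only the last 3 characters.
"baysqlxbwh" → "bwh".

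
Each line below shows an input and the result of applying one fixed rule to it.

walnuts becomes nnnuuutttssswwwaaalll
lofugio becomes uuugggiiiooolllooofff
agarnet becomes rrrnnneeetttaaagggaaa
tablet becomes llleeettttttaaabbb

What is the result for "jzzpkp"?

Each output is the input with this applied: move the first 3 characters to the end (rotate left by 3), then repeat every character 3 times.
Working it through for "jzzpkp": intermediate "pkpjzz", final "pppkkkpppjjjzzzzzz".

pppkkkpppjjjzzzzzz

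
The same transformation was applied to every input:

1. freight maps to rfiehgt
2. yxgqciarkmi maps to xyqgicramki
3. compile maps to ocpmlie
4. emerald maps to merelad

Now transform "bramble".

The rule is to swap each adjacent pair of characters (1↔2, 3↔4, ...).
For "bramble" the result is "rbmalbe".

rbmalbe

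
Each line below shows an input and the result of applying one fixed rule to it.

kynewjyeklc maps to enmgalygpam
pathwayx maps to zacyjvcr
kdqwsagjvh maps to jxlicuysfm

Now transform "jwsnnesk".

mugppuyl

Rule — reverse the string, then shift every letter 2 places forward in the alphabet (wrapping around).
On "jwsnnesk": the first step gives "ksennswj", and the second then gives "mugppuyl".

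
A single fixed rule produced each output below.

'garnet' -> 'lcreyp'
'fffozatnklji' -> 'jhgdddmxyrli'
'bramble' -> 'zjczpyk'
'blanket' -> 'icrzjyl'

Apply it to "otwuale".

The transformation: shift every letter 2 places backward in the alphabet (wrapping around), then move the last 3 characters to the front (rotate right by 3).
Working it through for "otwuale": intermediate "mrusyjc", final "yjcmrus".
(Check on "blanket": → "zjylicr" → "icrzjyl" ✓)

yjcmrus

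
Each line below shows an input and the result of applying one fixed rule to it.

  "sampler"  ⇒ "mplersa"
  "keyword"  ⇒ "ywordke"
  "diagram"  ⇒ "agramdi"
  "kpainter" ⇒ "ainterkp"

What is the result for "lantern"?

nternla

The transformation: move the first 2 characters to the end (rotate left by 2).
For "lantern" the result is "nternla".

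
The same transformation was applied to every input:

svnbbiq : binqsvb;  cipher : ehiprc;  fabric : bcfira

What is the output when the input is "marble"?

The pattern: sort the characters into alphabetical order, then move the first character to the end.
Working it through for "marble": intermediate "abelmr", final "belmra".
(Check on "fabric": → "abcfir" → "bcfira" ✓)

belmra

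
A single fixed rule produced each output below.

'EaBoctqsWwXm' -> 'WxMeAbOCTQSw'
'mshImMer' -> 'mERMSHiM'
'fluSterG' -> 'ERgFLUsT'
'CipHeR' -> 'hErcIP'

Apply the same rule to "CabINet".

nETcABi

The transformation: flip the case of every letter, then move the last 3 characters to the front (rotate right by 3).
For "CabINet", step one produces "cABinET"; step two turns that into "nETcABi".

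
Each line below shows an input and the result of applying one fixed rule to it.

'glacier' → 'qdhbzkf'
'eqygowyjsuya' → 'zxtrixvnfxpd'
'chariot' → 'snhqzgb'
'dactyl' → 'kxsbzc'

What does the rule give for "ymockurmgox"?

wnflqtjbnlx

The rule is to shift every letter 1 place backward in the alphabet (wrapping around), then reverse the string.
On "ymockurmgox": the first step gives "xlnbjtqlfnw", and the second then gives "wnflqtjbnlx".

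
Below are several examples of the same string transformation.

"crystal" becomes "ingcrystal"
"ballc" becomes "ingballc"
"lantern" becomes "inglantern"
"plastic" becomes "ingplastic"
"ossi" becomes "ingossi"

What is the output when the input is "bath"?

Looking at the pairs, the operation is to prepend "ing".
On "bath" that produces "ingbath".

ingbath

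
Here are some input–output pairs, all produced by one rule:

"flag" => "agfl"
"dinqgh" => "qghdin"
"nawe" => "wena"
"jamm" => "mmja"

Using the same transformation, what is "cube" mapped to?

becu

What's happening: swap the front and back halves of the string.
So "cube" becomes "becu".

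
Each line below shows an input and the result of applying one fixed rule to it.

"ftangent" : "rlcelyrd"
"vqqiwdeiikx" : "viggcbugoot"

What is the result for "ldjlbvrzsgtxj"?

The rule is to reverse the string, then shift every letter 2 places backward in the alphabet (wrapping around).
So "ldjlbvrzsgtxj" becomes "hvreqxptzjhbj".
(Check on "ftangent": → "tnegnatf" → "rlcelyrd" ✓)

hvreqxptzjhbj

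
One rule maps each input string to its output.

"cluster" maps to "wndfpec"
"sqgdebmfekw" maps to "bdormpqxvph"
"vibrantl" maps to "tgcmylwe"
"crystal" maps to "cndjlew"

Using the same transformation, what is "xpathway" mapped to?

aielhsjl

In each case the input is transformed by: shift every letter 11 places forward in the alphabet (wrapping around), then swap each adjacent pair of characters (1↔2, 3↔4, ...).
For "xpathway", step one produces "ialeshlj"; step two turns that into "aielhsjl".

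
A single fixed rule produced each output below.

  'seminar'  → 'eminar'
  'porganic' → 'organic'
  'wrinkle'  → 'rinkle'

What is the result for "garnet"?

arnet

The rule is to delete the first character.
"garnet" → "arnet".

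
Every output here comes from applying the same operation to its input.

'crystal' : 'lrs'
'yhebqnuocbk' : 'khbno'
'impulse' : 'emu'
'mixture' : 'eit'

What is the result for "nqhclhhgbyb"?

bqchg

The pattern: move the last 2 characters to the front (rotate right by 2), then keep every other character starting from the second (positions 2nd, 4th, 6th, ...).
On "nqhclhhgbyb": the first step gives "ybnqhclhhgb", and the second then gives "bqchg".
(Check on "yhebqnuocbk": → "bkyhebqnuoc" → "khbno" ✓)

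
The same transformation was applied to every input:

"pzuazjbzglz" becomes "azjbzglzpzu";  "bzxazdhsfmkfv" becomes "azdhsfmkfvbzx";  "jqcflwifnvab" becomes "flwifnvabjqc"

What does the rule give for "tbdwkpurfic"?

wkpurfictbd

Rule — move the first 3 characters to the end (rotate left by 3).
Applying that to "tbdwkpurfic" gives "wkpurfictbd".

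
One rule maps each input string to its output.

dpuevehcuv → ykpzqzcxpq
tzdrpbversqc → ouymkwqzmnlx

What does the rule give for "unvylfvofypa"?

The transformation: shift every letter 5 places backward in the alphabet (wrapping around).
"unvylfvofypa" → "piqtgaqjatkv".

piqtgaqjatkv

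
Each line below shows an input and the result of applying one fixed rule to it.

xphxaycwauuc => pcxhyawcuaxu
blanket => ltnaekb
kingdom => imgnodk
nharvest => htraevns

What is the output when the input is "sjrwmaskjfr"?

Rule — swap the first and last characters, then swap each adjacent pair of characters (1↔2, 3↔4, ...).
Starting from "sjrwmaskjfr": after the first operation, "rjrwmaskjfs"; after the second, "jrwramksfjs".

jrwramksfjs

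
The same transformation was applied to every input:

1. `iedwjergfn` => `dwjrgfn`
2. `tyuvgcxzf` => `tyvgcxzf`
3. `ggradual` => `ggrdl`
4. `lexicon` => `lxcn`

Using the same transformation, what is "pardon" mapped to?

prdn

In each case the input is transformed by: remove every vowel.
So "pardon" becomes "prdn".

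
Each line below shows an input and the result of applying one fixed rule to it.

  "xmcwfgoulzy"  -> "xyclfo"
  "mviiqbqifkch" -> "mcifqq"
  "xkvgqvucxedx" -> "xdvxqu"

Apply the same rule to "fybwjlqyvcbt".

Looking at the pairs, the operation is to keep every other character starting from the first (positions 1st, 3rd, 5th, ...), then take characters alternately from the front and the back (1st, last, 2nd, 2nd-last, ...).
"fybwjlqyvcbt" → "fbjqvb" → "fbbvjq".

fbbvjq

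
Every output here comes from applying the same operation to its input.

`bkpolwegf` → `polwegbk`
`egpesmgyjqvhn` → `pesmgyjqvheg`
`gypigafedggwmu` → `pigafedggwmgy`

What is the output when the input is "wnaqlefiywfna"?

What's happening: delete the last character, then move the first 2 characters to the end (rotate left by 2).
Doing the same to "wnaqlefiywfna": "aqlefiywfnwn".

aqlefiywfnwn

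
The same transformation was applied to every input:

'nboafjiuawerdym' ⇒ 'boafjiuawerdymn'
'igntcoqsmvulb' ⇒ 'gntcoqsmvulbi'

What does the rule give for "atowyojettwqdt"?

towyojettwqdta

Looking at the pairs, the operation is to move the first character to the end.
"atowyojettwqdt" → "towyojettwqdta".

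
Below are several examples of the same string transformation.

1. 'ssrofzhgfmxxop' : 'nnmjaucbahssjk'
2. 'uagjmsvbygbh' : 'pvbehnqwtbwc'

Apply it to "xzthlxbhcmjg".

suocgswcxheb

The rule is to shift every letter 5 places backward in the alphabet (wrapping around).
On "xzthlxbhcmjg" that produces "suocgswcxheb".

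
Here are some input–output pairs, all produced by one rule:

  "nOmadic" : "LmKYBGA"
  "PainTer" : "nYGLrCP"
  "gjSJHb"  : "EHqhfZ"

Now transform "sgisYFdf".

QEGQwdBD

The rule is to flip the case of every letter, then shift every letter 2 places backward in the alphabet (wrapping around).
On "sgisYFdf": the first step gives "SGISyfDF", and the second then gives "QEGQwdBD".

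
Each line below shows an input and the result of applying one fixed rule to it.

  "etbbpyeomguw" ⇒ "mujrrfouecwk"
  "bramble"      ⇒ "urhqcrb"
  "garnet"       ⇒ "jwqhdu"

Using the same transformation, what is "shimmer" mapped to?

Each output is the input with this applied: move the last character to the front, then shift every letter 10 places backward in the alphabet (wrapping around).
On "shimmer": the first step gives "rshimme", and the second then gives "hixyccu".
(Check on "etbbpyeomguw": → "wetbbpyeomgu" → "mujrrfouecwk" ✓)

hixyccu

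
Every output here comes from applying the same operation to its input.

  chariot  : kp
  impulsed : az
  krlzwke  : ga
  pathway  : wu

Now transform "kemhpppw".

Looking at the pairs, the operation is to shift every letter 4 places backward in the alphabet (wrapping around), then keep only the last 2 characters.
"kemhpppw" → "gaidllls" → "ls".

ls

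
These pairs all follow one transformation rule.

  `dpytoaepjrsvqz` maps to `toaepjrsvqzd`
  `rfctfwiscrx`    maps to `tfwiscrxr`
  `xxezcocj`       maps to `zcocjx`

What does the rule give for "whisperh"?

What's happening: move the first character to the end, then delete the first 2 characters.
"whisperh" → "hisperhw" → "sperhw".

sperhw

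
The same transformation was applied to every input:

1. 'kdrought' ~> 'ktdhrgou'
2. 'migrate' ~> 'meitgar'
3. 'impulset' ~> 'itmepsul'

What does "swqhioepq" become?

The rule is to take characters alternately from the front and the back (1st, last, 2nd, 2nd-last, ...).
Doing the same to "swqhioepq": "sqwpqehoi".

sqwpqehoi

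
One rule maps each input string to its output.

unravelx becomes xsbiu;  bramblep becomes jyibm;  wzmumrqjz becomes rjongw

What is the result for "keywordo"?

tloal

The transformation: delete the first 3 characters, then shift every letter 3 places backward in the alphabet (wrapping around).
On "keywordo": the first step gives "wordo", and the second then gives "tloal".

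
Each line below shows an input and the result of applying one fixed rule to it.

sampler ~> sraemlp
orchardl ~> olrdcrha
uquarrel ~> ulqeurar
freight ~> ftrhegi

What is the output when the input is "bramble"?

berlabm

The transformation: take characters alternately from the front and the back (1st, last, 2nd, 2nd-last, ...).
"bramble" → "berlabm".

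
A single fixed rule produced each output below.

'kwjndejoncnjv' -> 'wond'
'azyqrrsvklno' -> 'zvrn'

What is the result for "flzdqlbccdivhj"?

Rule — keep one character in every 3, starting at position 2 (positions 2nd, 5th, 8th, ...), then sort the characters into reverse alphabetical order.
Starting from "flzdqlbccdivhj": after the first operation, "lqcij"; after the second, "qljic".
(Check on "azyqrrsvklno": → "zrvn" → "zvrn" ✓)

qljic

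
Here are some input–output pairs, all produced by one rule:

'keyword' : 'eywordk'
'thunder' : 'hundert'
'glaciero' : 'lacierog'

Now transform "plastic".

Each output is the input with this applied: move the first character to the end.
On "plastic" that produces "lasticp".

lasticp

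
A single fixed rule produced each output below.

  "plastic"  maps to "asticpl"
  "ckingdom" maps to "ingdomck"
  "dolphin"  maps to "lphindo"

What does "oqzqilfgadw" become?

The pattern: move the first 2 characters to the end (rotate left by 2).
For "oqzqilfgadw" the result is "zqilfgadwoq".

zqilfgadwoq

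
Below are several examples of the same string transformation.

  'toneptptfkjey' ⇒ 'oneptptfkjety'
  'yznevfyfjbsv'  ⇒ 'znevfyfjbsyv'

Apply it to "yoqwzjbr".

Rule — swap the first and last characters, then move the first character to the end.
On "yoqwzjbr": the first step gives "roqwzjby", and the second then gives "oqwzjbyr".

oqwzjbyr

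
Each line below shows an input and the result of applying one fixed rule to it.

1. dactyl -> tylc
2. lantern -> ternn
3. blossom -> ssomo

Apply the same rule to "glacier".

Each output is the input with this applied: delete the first 2 characters, then move the first character to the end.
Applying that to "glacier" gives "ciera".

ciera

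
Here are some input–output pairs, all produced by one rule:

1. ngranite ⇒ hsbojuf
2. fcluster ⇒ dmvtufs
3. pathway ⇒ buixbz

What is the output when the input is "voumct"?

The rule is to shift every letter 1 place forward in the alphabet (wrapping around), then delete the first character.
For "voumct", step one produces "wpvndu"; step two turns that into "pvndu".

pvndu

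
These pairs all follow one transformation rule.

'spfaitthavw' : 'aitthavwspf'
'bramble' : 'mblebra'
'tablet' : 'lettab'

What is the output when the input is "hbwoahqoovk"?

Looking at the pairs, the operation is to move the first 3 characters to the end (rotate left by 3).
So "hbwoahqoovk" becomes "oahqoovkhbw".

oahqoovkhbw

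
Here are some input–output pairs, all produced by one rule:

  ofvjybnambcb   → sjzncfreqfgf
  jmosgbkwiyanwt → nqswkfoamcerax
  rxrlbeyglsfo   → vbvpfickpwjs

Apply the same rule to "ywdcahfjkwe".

cahgeljnoai

The transformation: shift every letter 4 places forward in the alphabet (wrapping around).
For "ywdcahfjkwe" the result is "cahgeljnoai".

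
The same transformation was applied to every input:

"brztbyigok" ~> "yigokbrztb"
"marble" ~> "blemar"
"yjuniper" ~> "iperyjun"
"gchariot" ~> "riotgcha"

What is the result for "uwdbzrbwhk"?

In each case the input is transformed by: swap the front and back halves of the string.
On "uwdbzrbwhk" that produces "rbwhkuwdbz".

rbwhkuwdbz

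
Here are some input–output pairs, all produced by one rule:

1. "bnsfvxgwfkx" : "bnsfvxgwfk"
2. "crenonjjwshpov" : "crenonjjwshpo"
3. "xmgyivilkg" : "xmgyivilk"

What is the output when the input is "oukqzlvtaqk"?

oukqzlvtaq

Each output is the input with this applied: delete the last character.
On "oukqzlvtaqk" that produces "oukqzlvtaq".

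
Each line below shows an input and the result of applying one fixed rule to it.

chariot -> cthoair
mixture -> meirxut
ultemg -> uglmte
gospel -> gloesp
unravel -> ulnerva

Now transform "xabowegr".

xragbeow

What's happening: take characters alternately from the front and the back (1st, last, 2nd, 2nd-last, ...).
Doing the same to "xabowegr": "xragbeow".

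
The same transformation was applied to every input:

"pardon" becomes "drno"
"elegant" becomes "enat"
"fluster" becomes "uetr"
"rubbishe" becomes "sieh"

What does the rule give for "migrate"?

gtae

Rule — swap each adjacent pair of characters (1↔2, 3↔4, ...), then keep only the last 4 characters.
Working it through for "migrate": intermediate "imrgtae", final "gtae".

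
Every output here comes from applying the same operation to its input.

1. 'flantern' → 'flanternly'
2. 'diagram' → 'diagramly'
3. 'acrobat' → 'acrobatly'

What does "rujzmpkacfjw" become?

Rule — append "ly".
Applying that to "rujzmpkacfjw" gives "rujzmpkacfjwly".

rujzmpkacfjwly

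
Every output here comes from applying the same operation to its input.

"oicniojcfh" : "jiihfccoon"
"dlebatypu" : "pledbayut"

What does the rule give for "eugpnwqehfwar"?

What's happening: sort the characters into reverse alphabetical order, then move the first 3 characters to the end (rotate left by 3).
"eugpnwqehfwar" → "wwurqpnhgfeea" → "rqpnhgfeeawwu".

rqpnhgfeeawwu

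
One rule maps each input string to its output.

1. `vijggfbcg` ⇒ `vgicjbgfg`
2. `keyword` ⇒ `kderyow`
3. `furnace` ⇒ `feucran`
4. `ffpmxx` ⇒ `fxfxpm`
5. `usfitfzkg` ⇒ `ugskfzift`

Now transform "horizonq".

The pattern: take characters alternately from the front and the back (1st, last, 2nd, 2nd-last, ...).
So "horizonq" becomes "hqonroiz".

hqonroiz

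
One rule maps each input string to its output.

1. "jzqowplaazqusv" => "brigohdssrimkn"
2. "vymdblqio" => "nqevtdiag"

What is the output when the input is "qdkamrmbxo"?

The pattern: shift every letter 8 places backward in the alphabet (wrapping around).
On "qdkamrmbxo" that produces "ivcsejetpg".

ivcsejetpg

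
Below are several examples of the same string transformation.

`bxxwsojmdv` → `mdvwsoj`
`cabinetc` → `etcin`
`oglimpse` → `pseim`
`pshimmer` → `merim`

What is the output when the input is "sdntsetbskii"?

What's happening: delete the first 3 characters, then move the last 3 characters to the front (rotate right by 3).
On "sdntsetbskii" that produces "kiitsetbs".

kiitsetbs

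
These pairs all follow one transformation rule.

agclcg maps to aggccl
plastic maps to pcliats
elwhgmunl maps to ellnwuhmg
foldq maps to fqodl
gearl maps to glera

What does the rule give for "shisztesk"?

skhsiestz

Each output is the input with this applied: take characters alternately from the front and the back (1st, last, 2nd, 2nd-last, ...).
Applying that to "shisztesk" gives "skhsiestz".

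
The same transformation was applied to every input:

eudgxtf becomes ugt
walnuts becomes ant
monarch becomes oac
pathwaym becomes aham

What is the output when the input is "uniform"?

Rule — keep every other character starting from the second (positions 2nd, 4th, 6th, ...).
On "uniform" that produces "nfr".

nfr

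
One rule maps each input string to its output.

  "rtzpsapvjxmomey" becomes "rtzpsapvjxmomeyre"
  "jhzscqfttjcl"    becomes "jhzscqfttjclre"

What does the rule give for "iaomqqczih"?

iaomqqczihre

Rule — append "re".
"iaomqqczih" → "iaomqqczihre".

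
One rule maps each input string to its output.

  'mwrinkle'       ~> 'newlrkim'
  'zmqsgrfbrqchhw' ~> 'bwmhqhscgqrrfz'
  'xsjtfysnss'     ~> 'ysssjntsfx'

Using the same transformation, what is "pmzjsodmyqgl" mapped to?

dlmgzqjysmop

Rule — take characters alternately from the front and the back (1st, last, 2nd, 2nd-last, ...), then swap the first and last characters.
Starting from "pmzjsodmyqgl": after the first operation, "plmgzqjysmod"; after the second, "dlmgzqjysmop".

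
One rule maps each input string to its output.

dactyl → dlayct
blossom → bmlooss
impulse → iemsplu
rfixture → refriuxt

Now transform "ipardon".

The pattern: take characters alternately from the front and the back (1st, last, 2nd, 2nd-last, ...).
For "ipardon" the result is "inpoadr".

inpoadr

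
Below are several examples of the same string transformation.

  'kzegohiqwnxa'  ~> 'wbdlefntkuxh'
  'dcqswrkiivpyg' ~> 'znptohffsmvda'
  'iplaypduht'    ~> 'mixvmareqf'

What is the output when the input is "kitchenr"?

fqzebkoh

The rule is to move the first character to the end, then shift every letter 3 places backward in the alphabet (wrapping around).
Applying both steps to "kitchenr": "itchenrk", then "fqzebkoh".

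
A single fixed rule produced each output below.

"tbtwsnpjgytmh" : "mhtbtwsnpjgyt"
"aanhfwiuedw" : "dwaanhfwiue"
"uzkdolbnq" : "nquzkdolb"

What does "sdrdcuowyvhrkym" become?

The transformation: move the last 2 characters to the front (rotate right by 2).
For "sdrdcuowyvhrkym" the result is "ymsdrdcuowyvhrk".

ymsdrdcuowyvhrk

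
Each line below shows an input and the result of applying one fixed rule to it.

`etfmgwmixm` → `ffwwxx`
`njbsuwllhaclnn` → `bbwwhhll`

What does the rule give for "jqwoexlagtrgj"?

Rule — keep one character in every 3, starting at position 3 (positions 3rd, 6th, 9th, ...), then double every character.
Starting from "jqwoexlagtrgj": after the first operation, "wxgg"; after the second, "wwxxgggg".

wwxxgggg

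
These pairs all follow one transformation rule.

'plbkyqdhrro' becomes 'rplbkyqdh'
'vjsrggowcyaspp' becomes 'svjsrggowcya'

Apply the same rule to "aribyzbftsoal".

oaribyzbfts

Looking at the pairs, the operation is to delete the last 2 characters, then move the last character to the front.
"aribyzbftsoal" → "aribyzbftso" → "oaribyzbfts".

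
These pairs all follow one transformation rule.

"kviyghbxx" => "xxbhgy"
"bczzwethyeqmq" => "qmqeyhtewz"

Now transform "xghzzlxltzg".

gztlxlzz

The pattern: reverse the string, then delete the last 3 characters.
Starting from "xghzzlxltzg": after the first operation, "gztlxlzzhgx"; after the second, "gztlxlzz".
(Check on "bczzwethyeqmq": → "qmqeyhtewzzcb" → "qmqeyhtewz" ✓)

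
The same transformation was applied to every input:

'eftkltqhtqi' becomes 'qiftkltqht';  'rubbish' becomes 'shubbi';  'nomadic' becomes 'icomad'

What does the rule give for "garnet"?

The pattern: delete the first character, then move the last 2 characters to the front (rotate right by 2).
Working it through for "garnet": intermediate "arnet", final "etarn".

etarn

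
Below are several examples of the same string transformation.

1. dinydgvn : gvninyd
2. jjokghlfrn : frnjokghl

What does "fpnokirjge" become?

jgepnokir

What's happening: delete the first character, then move the last 3 characters to the front (rotate right by 3).
Applying both steps to "fpnokirjge": "pnokirjge", then "jgepnokir".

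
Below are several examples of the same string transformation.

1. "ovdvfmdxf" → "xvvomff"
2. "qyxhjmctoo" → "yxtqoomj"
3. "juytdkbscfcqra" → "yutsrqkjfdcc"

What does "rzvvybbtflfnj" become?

zyvvtrnljff

Each output is the input with this applied: sort the characters into reverse alphabetical order, then delete the last 2 characters.
"rzvvybbtflfnj" → "zyvvtrnljff".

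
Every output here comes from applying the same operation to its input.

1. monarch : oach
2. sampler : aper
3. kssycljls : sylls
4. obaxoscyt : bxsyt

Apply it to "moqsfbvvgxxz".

osbvxz

Rule — swap each adjacent pair of characters (1↔2, 3↔4, ...), then keep every other character starting from the first (positions 1st, 3rd, 5th, ...).
For "moqsfbvvgxxz", step one produces "omsqbfvvxgzx"; step two turns that into "osbvxz".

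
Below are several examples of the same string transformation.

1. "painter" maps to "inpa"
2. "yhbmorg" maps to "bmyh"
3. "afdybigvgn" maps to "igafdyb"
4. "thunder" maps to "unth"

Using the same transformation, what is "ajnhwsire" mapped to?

wsajnh

The pattern: delete the last 3 characters, then move the last 2 characters to the front (rotate right by 2).
Working it through for "ajnhwsire": intermediate "ajnhws", final "wsajnh".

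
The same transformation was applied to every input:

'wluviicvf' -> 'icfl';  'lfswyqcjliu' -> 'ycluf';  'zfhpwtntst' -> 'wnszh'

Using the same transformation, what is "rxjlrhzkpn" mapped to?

The pattern: move the first 3 characters to the end (rotate left by 3), then keep every other character starting from the second (positions 2nd, 4th, 6th, ...).
Applying both steps to "rxjlrhzkpn": "lrhzkpnrxj", then "rzprj".

rzprj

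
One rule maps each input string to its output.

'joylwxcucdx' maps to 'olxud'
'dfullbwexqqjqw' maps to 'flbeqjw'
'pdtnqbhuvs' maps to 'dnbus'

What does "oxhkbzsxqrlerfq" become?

xkzxref

In each case the input is transformed by: keep every other character starting from the second (positions 2nd, 4th, 6th, ...).
Applying that to "oxhkbzsxqrlerfq" gives "xkzxref".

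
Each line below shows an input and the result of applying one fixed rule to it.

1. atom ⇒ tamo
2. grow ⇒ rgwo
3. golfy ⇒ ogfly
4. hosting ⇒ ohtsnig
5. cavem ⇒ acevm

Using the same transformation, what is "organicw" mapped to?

roaginwc

In each case the input is transformed by: swap each adjacent pair of characters (1↔2, 3↔4, ...).
On "organicw" that produces "roaginwc".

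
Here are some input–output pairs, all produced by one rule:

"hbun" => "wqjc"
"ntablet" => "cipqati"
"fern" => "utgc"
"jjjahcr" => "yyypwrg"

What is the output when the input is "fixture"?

uxmijgt

Looking at the pairs, the operation is to shift every letter 11 places backward in the alphabet (wrapping around).
On "fixture" that produces "uxmijgt".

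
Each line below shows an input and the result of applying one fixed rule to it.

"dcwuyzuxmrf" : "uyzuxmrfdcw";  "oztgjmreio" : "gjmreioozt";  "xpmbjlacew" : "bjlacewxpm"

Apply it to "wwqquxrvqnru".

Each output is the input with this applied: move the first 3 characters to the end (rotate left by 3).
"wwqquxrvqnru" → "quxrvqnruwwq".

quxrvqnruwwq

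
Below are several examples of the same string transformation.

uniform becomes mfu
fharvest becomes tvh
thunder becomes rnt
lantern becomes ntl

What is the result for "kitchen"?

The pattern: reverse the string, then keep one character in every 3, starting at position 1 (positions 1st, 4th, 7th, ...).
On "kitchen": the first step gives "nehctik", and the second then gives "nck".
(Check on "lantern": → "nretnal" → "ntl" ✓)

nck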